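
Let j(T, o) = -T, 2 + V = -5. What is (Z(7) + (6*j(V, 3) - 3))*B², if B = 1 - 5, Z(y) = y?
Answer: 736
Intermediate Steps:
V = -7 (V = -2 - 5 = -7)
B = -4
(Z(7) + (6*j(V, 3) - 3))*B² = (7 + (6*(-1*(-7)) - 3))*(-4)² = (7 + (6*7 - 3))*16 = (7 + (42 - 3))*16 = (7 + 39)*16 = 46*16 = 736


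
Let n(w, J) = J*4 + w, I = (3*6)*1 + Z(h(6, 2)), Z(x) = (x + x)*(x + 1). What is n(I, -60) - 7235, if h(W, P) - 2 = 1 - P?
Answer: -7453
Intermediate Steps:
h(W, P) = 3 - P (h(W, P) = 2 + (1 - P) = 3 - P)
Z(x) = 2*x*(1 + x) (Z(x) = (2*x)*(1 + x) = 2*x*(1 + x))
I = 22 (I = (3*6)*1 + 2*(3 - 1*2)*(1 + (3 - 1*2)) = 18*1 + 2*(3 - 2)*(1 + (3 - 2)) = 18 + 2*1*(1 + 1) = 18 + 2*1*2 = 18 + 4 = 22)
n(w, J) = w + 4*J (n(w, J) = 4*J + w = w + 4*J)
n(I, -60) - 7235 = (22 + 4*(-60)) - 7235 = (22 - 240) - 7235 = -218 - 7235 = -7453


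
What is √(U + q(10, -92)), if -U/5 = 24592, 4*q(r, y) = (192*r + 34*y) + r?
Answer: 21*I*√1118/2 ≈ 351.08*I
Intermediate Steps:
q(r, y) = 17*y/2 + 193*r/4 (q(r, y) = ((192*r + 34*y) + r)/4 = ((34*y + 192*r) + r)/4 = (34*y + 193*r)/4 = 17*y/2 + 193*r/4)
U = -122960 (U = -5*24592 = -122960)
√(U + q(10, -92)) = √(-122960 + ((17/2)*(-92) + (193/4)*10)) = √(-122960 + (-782 + 965/2)) = √(-122960 - 599/2) = √(-246519/2) = 21*I*√1118/2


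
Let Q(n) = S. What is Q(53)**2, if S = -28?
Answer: 784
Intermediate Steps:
Q(n) = -28
Q(53)**2 = (-28)**2 = 784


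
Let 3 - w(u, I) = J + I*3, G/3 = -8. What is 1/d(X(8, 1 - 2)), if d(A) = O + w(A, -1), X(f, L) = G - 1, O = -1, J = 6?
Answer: -1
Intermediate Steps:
G = -24 (G = 3*(-8) = -24)
w(u, I) = -3 - 3*I (w(u, I) = 3 - (6 + I*3) = 3 - (6 + 3*I) = 3 + (-6 - 3*I) = -3 - 3*I)
X(f, L) = -25 (X(f, L) = -24 - 1 = -25)
d(A) = -1 (d(A) = -1 + (-3 - 3*(-1)) = -1 + (-3 + 3) = -1 + 0 = -1)
1/d(X(8, 1 - 2)) = 1/(-1) = -1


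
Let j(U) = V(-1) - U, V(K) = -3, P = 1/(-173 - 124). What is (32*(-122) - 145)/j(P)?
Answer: 1202553/890 ≈ 1351.2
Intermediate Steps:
P = -1/297 (P = 1/(-297) = -1/297 ≈ -0.0033670)
j(U) = -3 - U
(32*(-122) - 145)/j(P) = (32*(-122) - 145)/(-3 - 1*(-1/297)) = (-3904 - 145)/(-3 + 1/297) = -4049/(-890/297) = -4049*(-297/890) = 1202553/890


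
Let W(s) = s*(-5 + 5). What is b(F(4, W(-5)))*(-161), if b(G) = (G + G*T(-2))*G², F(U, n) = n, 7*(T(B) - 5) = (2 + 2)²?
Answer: 0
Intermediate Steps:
T(B) = 51/7 (T(B) = 5 + (2 + 2)²/7 = 5 + (⅐)*4² = 5 + (⅐)*16 = 5 + 16/7 = 51/7)
W(s) = 0 (W(s) = s*0 = 0)
b(G) = 58*G³/7 (b(G) = (G + G*(51/7))*G² = (G + 51*G/7)*G² = (58*G/7)*G² = 58*G³/7)
b(F(4, W(-5)))*(-161) = ((58/7)*0³)*(-161) = ((58/7)*0)*(-161) = 0*(-161) = 0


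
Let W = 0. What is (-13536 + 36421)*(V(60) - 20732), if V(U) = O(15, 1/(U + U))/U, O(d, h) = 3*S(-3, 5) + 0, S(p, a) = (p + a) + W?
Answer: -948899063/2 ≈ -4.7445e+8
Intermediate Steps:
S(p, a) = a + p (S(p, a) = (p + a) + 0 = (a + p) + 0 = a + p)
O(d, h) = 6 (O(d, h) = 3*(5 - 3) + 0 = 3*2 + 0 = 6 + 0 = 6)
V(U) = 6/U
(-13536 + 36421)*(V(60) - 20732) = (-13536 + 36421)*(6/60 - 20732) = 22885*(6*(1/60) - 20732) = 22885*(⅒ - 20732) = 22885*(-207319/10) = -948899063/2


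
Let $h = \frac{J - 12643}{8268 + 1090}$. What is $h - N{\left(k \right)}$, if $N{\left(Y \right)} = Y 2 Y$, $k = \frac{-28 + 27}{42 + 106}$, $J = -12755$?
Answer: $- \frac{139084127}{51244408} \approx -2.7141$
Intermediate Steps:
$h = - \frac{12699}{4679}$ ($h = \frac{-12755 - 12643}{8268 + 1090} = - \frac{25398}{9358} = \left(-25398\right) \frac{1}{9358} = - \frac{12699}{4679} \approx -2.714$)
$k = - \frac{1}{148} \approx -0.0067568$
$N{\left(Y \right)} = 2 Y^{2}$ ($N{\left(Y \right)} = 2 Y Y = 2 Y^{2}$)
$h - N{\left(k \right)} = - \frac{12699}{4679} - 2 \left(- \frac{1}{148}\right)^{2} = - \frac{12699}{4679} - 2 \cdot \frac{1}{21904} = - \frac{12699}{4679} - \frac{1}{10952} = - \frac{139084127}{51244408}$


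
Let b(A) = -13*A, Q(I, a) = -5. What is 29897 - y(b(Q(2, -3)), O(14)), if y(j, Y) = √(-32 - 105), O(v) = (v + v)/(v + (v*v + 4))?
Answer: 29897 - I*√137 ≈ 29897.0 - 11.705*I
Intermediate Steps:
O(v) = 2*v/(4 + v + v²) (O(v) = (2*v)/(v + (v² + 4)) = (2*v)/(v + (4 + v²)) = (2*v)/(4 + v + v²) = 2*v/(4 + v + v²))
y(j, Y) = I*√137 (y(j, Y) = √(-137) = I*√137)
29897 - y(b(Q(2, -3)), O(14)) = 29897 - I*√137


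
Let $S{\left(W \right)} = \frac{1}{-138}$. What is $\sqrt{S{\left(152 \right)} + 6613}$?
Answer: $\frac{\sqrt{125937834}}{138} \approx 81.32$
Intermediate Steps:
$S{\left(W \right)} = - \frac{1}{138}$
$\sqrt{S{\left(152 \right)} + 6613} = \sqrt{- \frac{1}{138} + 6613} = \sqrt{\frac{912593}{138}} = \frac{\sqrt{125937834}}{138}$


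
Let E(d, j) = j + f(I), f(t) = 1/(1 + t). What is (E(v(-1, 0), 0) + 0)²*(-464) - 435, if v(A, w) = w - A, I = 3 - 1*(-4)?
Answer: -1769/4 ≈ -442.25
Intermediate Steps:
I = 7 (I = 3 + 4 = 7)
E(d, j) = ⅛ + j (E(d, j) = j + 1/(1 + 7) = j + 1/8 = j + ⅛ = ⅛ + j)
(E(v(-1, 0), 0) + 0)²*(-464) - 435 = ((⅛ + 0) + 0)²*(-464) - 435 = (⅛ + 0)²*(-464) - 435 = (⅛)²*(-464) - 435 = (1/64)*(-464) - 435 = -29/4 - 435 = -1769/4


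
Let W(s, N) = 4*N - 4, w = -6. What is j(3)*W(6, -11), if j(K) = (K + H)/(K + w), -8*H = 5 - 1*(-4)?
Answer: 30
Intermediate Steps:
H = -9/8 (H = -(5 - 1*(-4))/8 = -(5 + 4)/8 = -⅛*9 = -9/8 ≈ -1.1250)
W(s, N) = -4 + 4*N
j(K) = (-9/8 + K)/(-6 + K) (j(K) = (K - 9/8)/(K - 6) = (-9/8 + K)/(-6 + K))
j(3)*W(6, -11) = ((-9/8 + 3)/(-6 + 3))*(-4 + 4*(-11)) = ((15/8)/(-3))*(-4 - 44) = -⅓*15/8*(-48) = -5/8*(-48) = 30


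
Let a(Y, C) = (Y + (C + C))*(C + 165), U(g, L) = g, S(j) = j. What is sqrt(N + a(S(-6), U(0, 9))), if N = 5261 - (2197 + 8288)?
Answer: I*sqrt(6214) ≈ 78.829*I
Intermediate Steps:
N = -5224 (N = 5261 - 1*10485 = 5261 - 10485 = -5224)
a(Y, C) = (165 + C)*(Y + 2*C) (a(Y, C) = (Y + 2*C)*(165 + C) = (165 + C)*(Y + 2*C))
sqrt(N + a(S(-6), U(0, 9))) = sqrt(-5224 + (2*0**2 + 165*(-6) + 330*0 + 0*(-6))) = sqrt(-5224 + (2*0 - 990 + 0 + 0)) = sqrt(-5224 + (0 - 990 + 0 + 0)) = sqrt(-5224 - 990) = sqrt(-6214) = I*sqrt(6214)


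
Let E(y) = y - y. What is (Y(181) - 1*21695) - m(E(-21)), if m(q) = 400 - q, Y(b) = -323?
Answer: -22418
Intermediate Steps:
E(y) = 0
(Y(181) - 1*21695) - m(E(-21)) = (-323 - 1*21695) - (400 - 1*0) = (-323 - 21695) - (400 + 0) = -22018 - 1*400 = -22018 - 400 = -22418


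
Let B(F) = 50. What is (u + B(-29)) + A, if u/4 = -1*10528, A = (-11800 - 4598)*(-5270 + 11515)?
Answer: -102447572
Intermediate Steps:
A = -102405510 (A = -16398*6245 = -102405510)
u = -42112 (u = 4*(-1*10528) = 4*(-10528) = -42112)
(u + B(-29)) + A = (-42112 + 50) - 102405510 = -42062 - 102405510 = -102447572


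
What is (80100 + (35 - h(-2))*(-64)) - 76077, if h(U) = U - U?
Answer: 1783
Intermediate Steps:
h(U) = 0
(80100 + (35 - h(-2))*(-64)) - 76077 = (80100 + (35 - 1*0)*(-64)) - 76077 = (80100 + (35 + 0)*(-64)) - 76077 = (80100 + 35*(-64)) - 76077 = (80100 - 2240) - 76077 = 77860 - 76077 = 1783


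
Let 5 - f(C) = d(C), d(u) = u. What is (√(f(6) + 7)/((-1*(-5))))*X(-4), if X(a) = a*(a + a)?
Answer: 32*√6/5 ≈ 15.677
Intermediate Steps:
f(C) = 5 - C
X(a) = 2*a² (X(a) = a*(2*a) = 2*a²)
(√(f(6) + 7)/((-1*(-5))))*X(-4) = (√((5 - 1*6) + 7)/((-1*(-5))))*(2*(-4)²) = (√((5 - 6) + 7)/5)*(2*16) = (√(-1 + 7)/5)*32 = (√6/5)*32 = 32*√6/5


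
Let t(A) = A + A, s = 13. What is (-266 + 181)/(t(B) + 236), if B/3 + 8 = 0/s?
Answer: -85/188 ≈ -0.45213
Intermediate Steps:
B = -24 (B = -24 + 3*(0/13) = -24 + 3*(0*(1/13)) = -24 + 3*0 = -24 + 0 = -24)
t(A) = 2*A
(-266 + 181)/(t(B) + 236) = (-266 + 181)/(2*(-24) + 236) = -85/(-48 + 236) = -85/188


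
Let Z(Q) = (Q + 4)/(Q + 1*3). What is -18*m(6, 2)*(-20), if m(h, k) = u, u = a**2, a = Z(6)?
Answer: 4000/9 ≈ 444.44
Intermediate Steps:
Z(Q) = (4 + Q)/(3 + Q) (Z(Q) = (4 + Q)/(Q + 3) = (4 + Q)/(3 + Q))
a = 10/9 (a = (4 + 6)/(3 + 6) = 10/9 ≈ 1.1111)
u = 100/81 (u = (10/9)**2 = 100/81 ≈ 1.2346)
m(h, k) = 100/81
-18*m(6, 2)*(-20) = -18*100/81*(-20) = -200/9*(-20) = 4000/9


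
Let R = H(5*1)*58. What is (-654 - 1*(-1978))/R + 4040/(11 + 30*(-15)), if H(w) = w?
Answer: -295182/63655 ≈ -4.6372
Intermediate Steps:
R = 290 (R = (5*1)*58 = 5*58 = 290)
(-654 - 1*(-1978))/R + 4040/(11 + 30*(-15)) = (-654 - 1*(-1978))/290 + 4040/(11 + 30*(-15)) = (-654 + 1978)*(1/290) + 4040/(11 - 450) = 1324*(1/290) + 4040/(-439) = 662/145 + 4040*(-1/439) = 662/145 - 4040/439 = -295182/63655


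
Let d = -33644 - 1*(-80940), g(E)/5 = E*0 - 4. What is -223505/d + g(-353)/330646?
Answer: -36950990075/7819116608 ≈ -4.7257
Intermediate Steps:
g(E) = -20 (g(E) = 5*(E*0 - 4) = 5*(0 - 4) = 5*(-4) = -20)
d = 47296 (d = -33644 + 80940 = 47296)
-223505/d + g(-353)/330646 = -223505/47296 - 20/330646 = -223505*1/47296 - 20*1/330646 = -223505/47296 - 10/165323 = -36950990075/7819116608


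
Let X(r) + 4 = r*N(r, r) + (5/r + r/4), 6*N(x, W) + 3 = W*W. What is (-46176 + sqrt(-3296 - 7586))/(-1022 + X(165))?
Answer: -6095232/98685877 + 132*I*sqrt(10882)/98685877 ≈ -0.061764 + 0.00013953*I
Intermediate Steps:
N(x, W) = -1/2 + W**2/6 (N(x, W) = -1/2 + (W*W)/6 = -1/2 + W**2/6)
X(r) = -4 + 5/r + r/4 + r*(-1/2 + r**2/6) (X(r) = -4 + (r*(-1/2 + r**2/6) + (5/r + r/4)) = -4 + (5/r + r/4 + r*(-1/2 + r**2/6)) = -4 + 5/r + r/4 + r*(-1/2 + r**2/6))
(-46176 + sqrt(-3296 - 7586))/(-1022 + X(165)) = (-46176 + sqrt(-3296 - 7586))/(-1022 + (-4 + 5/165 - 1/4*165 + (1/6)*165**3)) = (-46176 + sqrt(-10882))/(-1022 + (-4 + 5*(1/165) - 165/4 + (1/6)*4492125)) = (-46176 + I*sqrt(10882))/(-1022 + (-4 + 1/33 - 165/4 + 1497375/2)) = (-46176 + I*sqrt(10882))/(-1022 + 98820781/132) = (-46176 + I*sqrt(10882))/(98685877/132) = (-46176 + I*sqrt(10882))*(132/98685877) = -6095232/98685877 + 132*I*sqrt(10882)/98685877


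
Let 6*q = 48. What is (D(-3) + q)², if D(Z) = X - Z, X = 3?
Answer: 196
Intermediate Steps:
q = 8 (q = (⅙)*48 = 8)
D(Z) = 3 - Z
(D(-3) + q)² = ((3 - 1*(-3)) + 8)² = ((3 + 3) + 8)² = (6 + 8)² = 14² = 196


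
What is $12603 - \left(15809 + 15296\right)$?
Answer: $-18502$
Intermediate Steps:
$12603 - \left(15809 + 15296\right) = 12603 - 31105 = -18502$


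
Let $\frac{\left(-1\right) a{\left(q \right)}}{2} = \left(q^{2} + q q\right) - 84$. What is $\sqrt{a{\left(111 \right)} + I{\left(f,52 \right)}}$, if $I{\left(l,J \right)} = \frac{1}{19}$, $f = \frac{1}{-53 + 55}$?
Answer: $\frac{i \sqrt{17730857}}{19} \approx 221.62 i$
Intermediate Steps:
$f = \frac{1}{2} \approx 0.5$
$a{\left(q \right)} = 168 - 4 q^{2}$ ($a{\left(q \right)} = - 2 \left(\left(q^{2} + q q\right) - 84\right) = - 2 \left(\left(q^{2} + q^{2}\right) - 84\right) = - 2 \left(2 q^{2} - 84\right) = - 2 \left(-84 + 2 q^{2}\right) = 168 - 4 q^{2}$)
$I{\left(l,J \right)} = \frac{1}{19}$
$\sqrt{a{\left(111 \right)} + I{\left(f,52 \right)}} = \sqrt{\left(168 - 4 \cdot 111^{2}\right) + \frac{1}{19}} = \sqrt{\left(168 - 49284\right) + \frac{1}{19}} = \sqrt{-49116 + \frac{1}{19}} = \sqrt{- \frac{933203}{19}} = \frac{i \sqrt{17730857}}{19}$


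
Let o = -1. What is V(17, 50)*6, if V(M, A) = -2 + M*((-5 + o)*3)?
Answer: -1848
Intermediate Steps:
V(M, A) = -2 - 18*M (V(M, A) = -2 + M*((-5 - 1)*3) = -2 + M*(-6*3) = -2 + M*(-18) = -2 - 18*M)
V(17, 50)*6 = (-2 - 18*17)*6 = (-2 - 306)*6 = -308*6 = -1848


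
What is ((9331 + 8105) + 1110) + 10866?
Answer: 29412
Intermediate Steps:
((9331 + 8105) + 1110) + 10866 = (17436 + 1110) + 10866 = 18546 + 10866 = 29412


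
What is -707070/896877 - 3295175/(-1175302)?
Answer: 708115294445/351367110618 ≈ 2.0153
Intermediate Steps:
-707070/896877 - 3295175/(-1175302) = -707070*1/896877 - 3295175*(-1/1175302) = -235690/298959 + 3295175/1175302 = 708115294445/351367110618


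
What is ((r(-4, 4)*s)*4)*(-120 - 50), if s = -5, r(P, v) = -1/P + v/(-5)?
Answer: -1870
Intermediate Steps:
r(P, v) = -1/P - v/5 (r(P, v) = -1/P + v*(-⅕) = -1/P - v/5)
((r(-4, 4)*s)*4)*(-120 - 50) = (((-1/(-4) - ⅕*4)*(-5))*4)*(-120 - 50) = (((-1*(-¼) - ⅘)*(-5))*4)*(-170) = (((¼ - ⅘)*(-5))*4)*(-170) = (-11/20*(-5)*4)*(-170) = ((11/4)*4)*(-170) = 11*(-170) = -1870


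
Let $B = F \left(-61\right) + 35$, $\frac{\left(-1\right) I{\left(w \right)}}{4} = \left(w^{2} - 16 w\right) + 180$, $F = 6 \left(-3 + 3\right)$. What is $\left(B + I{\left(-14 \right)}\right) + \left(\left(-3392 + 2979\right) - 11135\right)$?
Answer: $-13913$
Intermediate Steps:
$F = 0$ ($F = 6 \cdot 0 = 0$)
$I{\left(w \right)} = -720 - 4 w^{2} + 64 w$ ($I{\left(w \right)} = - 4 \left(\left(w^{2} - 16 w\right) + 180\right) = - 4 \left(180 + w^{2} - 16 w\right) = -720 - 4 w^{2} + 64 w$)
$B = 35$ ($B = 0 \left(-61\right) + 35 = 0 + 35 = 35$)
$\left(B + I{\left(-14 \right)}\right) + \left(\left(-3392 + 2979\right) - 11135\right) = \left(35 - \left(1616 + 784\right)\right) + \left(\left(-3392 + 2979\right) - 11135\right) = \left(35 - 2400\right) - 11548 = -2365 - 11548 = -13913$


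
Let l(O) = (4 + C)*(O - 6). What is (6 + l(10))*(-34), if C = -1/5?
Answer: -3604/5 ≈ -720.80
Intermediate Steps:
C = -⅕ (C = -1*⅕ = -⅕ ≈ -0.20000)
l(O) = -114/5 + 19*O/5 (l(O) = (4 - ⅕)*(O - 6) = 19*(-6 + O)/5 = -114/5 + 19*O/5)
(6 + l(10))*(-34) = (6 + (-114/5 + (19/5)*10))*(-34) = (6 + (-114/5 + 38))*(-34) = (6 + 76/5)*(-34) = (106/5)*(-34) = -3604/5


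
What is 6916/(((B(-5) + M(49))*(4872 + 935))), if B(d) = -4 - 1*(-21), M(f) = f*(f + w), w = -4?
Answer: 3458/6451577 ≈ 0.00053599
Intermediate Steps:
M(f) = f*(-4 + f) (M(f) = f*(f - 4) = f*(-4 + f))
B(d) = 17 (B(d) = -4 + 21 = 17)
6916/(((B(-5) + M(49))*(4872 + 935))) = 6916/(((17 + 49*(-4 + 49))*(4872 + 935))) = 6916/(((17 + 49*45)*5807)) = 6916/(((17 + 2205)*5807)) = 6916/((2222*5807)) = 6916/12903154 = 6916*(1/12903154) = 3458/6451577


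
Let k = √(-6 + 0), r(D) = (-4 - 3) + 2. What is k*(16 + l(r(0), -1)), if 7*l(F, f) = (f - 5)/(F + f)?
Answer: 113*I*√6/7 ≈ 39.542*I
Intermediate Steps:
r(D) = -5 (r(D) = -7 + 2 = -5)
k = I*√6 (k = √(-6) = I*√6 ≈ 2.4495*I)
l(F, f) = (-5 + f)/(7*(F + f)) (l(F, f) = ((f - 5)/(F + f))/7 = ((-5 + f)/(F + f))/7 = (-5 + f)/(7*(F + f)))
k*(16 + l(r(0), -1)) = (I*√6)*(16 + (-5 - 1)/(7*(-5 - 1))) = (I*√6)*(16 + (⅐)*(-6)/(-6)) = (I*√6)*(16 + (⅐)*(-⅙)*(-6)) = (I*√6)*(16 + ⅐) = (I*√6)*(113/7) = 113*I*√6/7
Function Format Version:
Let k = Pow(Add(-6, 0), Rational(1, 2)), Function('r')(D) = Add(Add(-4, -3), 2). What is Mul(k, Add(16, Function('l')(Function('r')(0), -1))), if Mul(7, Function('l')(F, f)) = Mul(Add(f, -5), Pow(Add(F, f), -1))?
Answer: Mul(Rational(113, 7), I, Pow(6, Rational(1, 2))) ≈ Mul(39.542, I)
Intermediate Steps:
Function('r')(D) = -5 (Function('r')(D) = Add(-7, 2) = -5)
k = Mul(I, Pow(6, Rational(1, 2))) (k = Pow(-6, Rational(1, 2)) = Mul(I, Pow(6, Rational(1, 2))) ≈ Mul(2.4495, I))
Function('l')(F, f) = Mul(Rational(1, 7), Pow(Add(F, f), -1), Add(-5, f)) (Function('l')(F, f) = Mul(Rational(1, 7), Mul(Add(f, -5), Pow(Add(F, f), -1))) = Mul(Rational(1, 7), Mul(Add(-5, f), Pow(Add(F, f), -1))) = Mul(Rational(1, 7), Mul(Pow(Add(F, f), -1), Add(-5, f))) = Mul(Rational(1, 7), Pow(Add(F, f), -1), Add(-5, f)))
Mul(k, Add(16, Function('l')(Function('r')(0), -1))) = Mul(Mul(I, Pow(6, Rational(1, 2))), Add(16, Mul(Rational(1, 7), Pow(Add(-5, -1), -1), Add(-5, -1)))) = Mul(Mul(I, Pow(6, Rational(1, 2))), Add(16, Mul(Rational(1, 7), Pow(-6, -1), -6))) = Mul(Mul(I, Pow(6, Rational(1, 2))), Add(16, Mul(Rational(1, 7), Rational(-1, 6), -6))) = Mul(Mul(I, Pow(6, Rational(1, 2))), Add(16, Rational(1, 7))) = Mul(Mul(I, Pow(6, Rational(1, 2))), Rational(113, 7)) = Mul(Rational(113, 7), I, Pow(6, Rational(1, 2)))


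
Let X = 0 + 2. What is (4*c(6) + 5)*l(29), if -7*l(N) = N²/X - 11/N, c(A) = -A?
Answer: 66139/58 ≈ 1140.3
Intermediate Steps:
X = 2
l(N) = -N²/14 + 11/(7*N) (l(N) = -(N²/2 - 11/N)/7 = -N²/14 + 11/(7*N))
(4*c(6) + 5)*l(29) = (4*(-1*6) + 5)*((1/14)*(22 - 1*29³)/29) = (4*(-6) + 5)*((1/14)*(1/29)*(22 - 1*24389)) = (-24 + 5)*((1/14)*(1/29)*(22 - 24389)) = -19*(-24367)/(14*29) = -19*(-3481/58) = 66139/58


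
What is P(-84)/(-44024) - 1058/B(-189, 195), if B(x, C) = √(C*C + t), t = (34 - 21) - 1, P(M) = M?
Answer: 21/11006 - 1058*√38037/38037 ≈ -5.4229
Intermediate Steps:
t = 12 (t = 13 - 1 = 12)
B(x, C) = √(12 + C²) (B(x, C) = √(C*C + 12) = √(C² + 12) = √(12 + C²))
P(-84)/(-44024) - 1058/B(-189, 195) = -84/(-44024) - 1058/√(12 + 195²) = -84*(-1/44024) - 1058/√(12 + 38025) = 21/11006 - 1058*√38037/38037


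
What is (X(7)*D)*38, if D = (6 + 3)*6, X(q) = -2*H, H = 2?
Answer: -8208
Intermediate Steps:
X(q) = -4 (X(q) = -2*2 = -4)
D = 54 (D = 9*6 = 54)
(X(7)*D)*38 = -4*54*38 = -216*38 = -8208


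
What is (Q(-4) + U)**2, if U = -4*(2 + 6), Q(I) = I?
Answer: 1296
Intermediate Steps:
U = -32 (U = -4*8 = -32)
(Q(-4) + U)**2 = (-4 - 32)**2 = (-36)**2 = 1296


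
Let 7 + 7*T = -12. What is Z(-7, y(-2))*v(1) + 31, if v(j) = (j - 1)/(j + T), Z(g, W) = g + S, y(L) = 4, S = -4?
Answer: 31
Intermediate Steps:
T = -19/7 (T = -1 + (⅐)*(-12) = -1 - 12/7 = -19/7 ≈ -2.7143)
Z(g, W) = -4 + g (Z(g, W) = g - 4 = -4 + g)
v(j) = (-1 + j)/(-19/7 + j) (v(j) = (j - 1)/(j - 19/7) = (-1 + j)/(-19/7 + j))
Z(-7, y(-2))*v(1) + 31 = (-4 - 7)*(7*(-1 + 1)/(-19 + 7*1)) + 31 = -77*0/(-19 + 7) + 31 = -77*0/(-12) + 31 = -77*(-1)*0/12 + 31 = -11*0 + 31 = 0 + 31 = 31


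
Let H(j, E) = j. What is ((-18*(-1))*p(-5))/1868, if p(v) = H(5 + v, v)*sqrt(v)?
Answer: 0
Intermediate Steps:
p(v) = sqrt(v)*(5 + v) (p(v) = (5 + v)*sqrt(v) = sqrt(v)*(5 + v))
((-18*(-1))*p(-5))/1868 = ((-18*(-1))*(sqrt(-5)*(5 - 5)))/1868 = (18*((I*sqrt(5))*0))*(1/1868) = (18*0)*(1/1868) = 0*(1/1868) = 0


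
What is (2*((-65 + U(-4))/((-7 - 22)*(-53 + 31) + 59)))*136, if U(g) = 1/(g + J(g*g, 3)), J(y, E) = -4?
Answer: -1042/41 ≈ -25.415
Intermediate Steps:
U(g) = 1/(-4 + g) (U(g) = 1/(g - 4) = 1/(-4 + g))
(2*((-65 + U(-4))/((-7 - 22)*(-53 + 31) + 59)))*136 = (2*((-65 + 1/(-4 - 4))/((-7 - 22)*(-53 + 31) + 59)))*136 = (2*((-65 + 1/(-8))/(-29*(-22) + 59)))*136 = (2*((-65 - 1/8)/(638 + 59)))*136 = (2*(-521/8/697))*136 = (2*(-521/8*1/697))*136 = (2*(-521/5576))*136 = -521/2788*136 = -1042/41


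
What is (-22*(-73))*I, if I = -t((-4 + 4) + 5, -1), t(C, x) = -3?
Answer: 4818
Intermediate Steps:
I = 3 (I = -1*(-3) = 3)
(-22*(-73))*I = -22*(-73)*3 = 1606*3 = 4818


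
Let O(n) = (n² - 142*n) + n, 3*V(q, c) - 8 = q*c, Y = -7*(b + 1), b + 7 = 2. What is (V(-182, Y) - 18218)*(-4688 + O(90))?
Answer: 184762092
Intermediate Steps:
b = -5 (b = -7 + 2 = -5)
Y = 28 (Y = -7*(-5 + 1) = -7*(-4) = 28)
V(q, c) = 8/3 + c*q/3 (V(q, c) = 8/3 + (q*c)/3 = 8/3 + (c*q)/3 = 8/3 + c*q/3)
O(n) = n² - 141*n
(V(-182, Y) - 18218)*(-4688 + O(90)) = ((8/3 + (⅓)*28*(-182)) - 18218)*(-4688 + 90*(-141 + 90)) = ((8/3 - 5096/3) - 18218)*(-4688 + 90*(-51)) = (-1696 - 18218)*(-4688 - 4590) = -19914*(-9278) = 184762092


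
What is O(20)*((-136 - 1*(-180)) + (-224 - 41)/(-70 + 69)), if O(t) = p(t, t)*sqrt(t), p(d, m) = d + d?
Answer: 24720*sqrt(5) ≈ 55276.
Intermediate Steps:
p(d, m) = 2*d
O(t) = 2*t**(3/2) (O(t) = (2*t)*sqrt(t) = 2*t**(3/2))
O(20)*((-136 - 1*(-180)) + (-224 - 41)/(-70 + 69)) = (2*20**(3/2))*((-136 - 1*(-180)) + (-224 - 41)/(-70 + 69)) = (2*(40*sqrt(5)))*((-136 + 180) - 265/(-1)) = (80*sqrt(5))*(44 - 265*(-1)) = (80*sqrt(5))*(44 + 265) = (80*sqrt(5))*309 = 24720*sqrt(5)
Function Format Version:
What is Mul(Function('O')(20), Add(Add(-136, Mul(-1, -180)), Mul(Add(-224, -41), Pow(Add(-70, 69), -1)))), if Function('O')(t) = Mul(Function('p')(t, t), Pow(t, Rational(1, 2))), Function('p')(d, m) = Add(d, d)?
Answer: Mul(24720, Pow(5, Rational(1, 2))) ≈ 55276.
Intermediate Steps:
Function('p')(d, m) = Mul(2, d)
Function('O')(t) = Mul(2, Pow(t, Rational(3, 2))) (Function('O')(t) = Mul(Mul(2, t), Pow(t, Rational(1, 2))) = Mul(2, Pow(t, Rational(3, 2))))
Mul(Function('O')(20), Add(Add(-136, Mul(-1, -180)), Mul(Add(-224, -41), Pow(Add(-70, 69), -1)))) = Mul(Mul(2, Pow(20, Rational(3, 2))), Add(Add(-136, Mul(-1, -180)), Mul(Add(-224, -41), Pow(Add(-70, 69), -1)))) = Mul(Mul(2, Mul(40, Pow(5, Rational(1, 2)))), Add(Add(-136, 180), Mul(-265, Pow(-1, -1)))) = Mul(Mul(80, Pow(5, Rational(1, 2))), Add(44, Mul(-265, -1))) = Mul(Mul(80, Pow(5, Rational(1, 2))), Add(44, 265)) = Mul(Mul(80, Pow(5, Rational(1, 2))), 309) = Mul(24720, Pow(5, Rational(1, 2)))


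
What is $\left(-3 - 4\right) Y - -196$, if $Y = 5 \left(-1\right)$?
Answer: $231$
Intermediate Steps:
$Y = -5$
$\left(-3 - 4\right) Y - -196 = \left(-3 - 4\right) \left(-5\right) - -196 = \left(-7\right) \left(-5\right) + 196 = 35 + 196 = 231$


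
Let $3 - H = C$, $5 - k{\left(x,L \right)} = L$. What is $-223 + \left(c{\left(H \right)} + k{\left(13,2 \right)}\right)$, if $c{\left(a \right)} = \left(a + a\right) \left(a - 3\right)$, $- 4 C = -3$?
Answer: $- \frac{1787}{8} \approx -223.38$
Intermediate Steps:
$C = \frac{3}{4}$ ($C = \left(- \frac{1}{4}\right) \left(-3\right) = \frac{3}{4} \approx 0.75$)
$k{\left(x,L \right)} = 5 - L$
$H = \frac{9}{4}$ ($H = 3 - \frac{3}{4} = \frac{9}{4} \approx 2.25$)
$c{\left(a \right)} = 2 a \left(-3 + a\right)$
$-223 + \left(c{\left(H \right)} + k{\left(13,2 \right)}\right) = -223 + \left(2 \cdot \frac{9}{4} \left(-3 + \frac{9}{4}\right) + \left(5 - 2\right)\right) = -223 + \left(2 \cdot \frac{9}{4} \left(- \frac{3}{4}\right) + \left(5 - 2\right)\right) = -223 + \left(- \frac{27}{8} + 3\right) = -223 - \frac{3}{8} = - \frac{1787}{8}$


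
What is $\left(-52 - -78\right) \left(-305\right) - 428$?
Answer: $-8358$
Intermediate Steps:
$\left(-52 - -78\right) \left(-305\right) - 428 = \left(-52 + 78\right) \left(-305\right) - 428 = 26 \left(-305\right) - 428 = -7930 - 428 = -8358$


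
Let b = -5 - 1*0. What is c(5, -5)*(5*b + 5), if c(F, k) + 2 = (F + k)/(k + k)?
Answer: 40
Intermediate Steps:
b = -5 (b = -5 + 0 = -5)
c(F, k) = -2 + (F + k)/(2*k) (c(F, k) = -2 + (F + k)/(k + k) = -2 + (F + k)/((2*k)) = -2 + (F + k)*(1/(2*k)) = -2 + (F + k)/(2*k))
c(5, -5)*(5*b + 5) = ((1/2)*(5 - 3*(-5))/(-5))*(5*(-5) + 5) = ((1/2)*(-1/5)*(5 + 15))*(-25 + 5) = ((1/2)*(-1/5)*20)*(-20) = -2*(-20) = 40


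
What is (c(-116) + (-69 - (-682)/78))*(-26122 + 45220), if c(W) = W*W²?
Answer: -387544853604/13 ≈ -2.9811e+10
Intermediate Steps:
c(W) = W³
(c(-116) + (-69 - (-682)/78))*(-26122 + 45220) = ((-116)³ + (-69 - (-682)/78))*(-26122 + 45220) = (-1560896 + (-69 - (-682)/78))*19098 = (-1560896 + (-69 - 62*(-11/78)))*19098 = (-1560896 + (-69 + 341/39))*19098 = (-1560896 - 2350/39)*19098 = -60877294/39*19098 = -387544853604/13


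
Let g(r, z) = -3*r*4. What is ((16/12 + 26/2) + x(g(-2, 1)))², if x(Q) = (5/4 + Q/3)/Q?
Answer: 221841/1024 ≈ 216.64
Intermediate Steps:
g(r, z) = -12*r
x(Q) = (5/4 + Q/3)/Q (x(Q) = (5*(¼) + Q*(⅓))/Q = (5/4 + Q/3)/Q)
((16/12 + 26/2) + x(g(-2, 1)))² = ((16/12 + 26/2) + (15 + 4*(-12*(-2)))/(12*((-12*(-2)))))² = ((16*(1/12) + 26*(½)) + (1/12)*(15 + 4*24)/24)² = ((4/3 + 13) + (1/12)*(1/24)*(15 + 96))² = (43/3 + (1/12)*(1/24)*111)² = (43/3 + 37/96)² = (471/32)² = 221841/1024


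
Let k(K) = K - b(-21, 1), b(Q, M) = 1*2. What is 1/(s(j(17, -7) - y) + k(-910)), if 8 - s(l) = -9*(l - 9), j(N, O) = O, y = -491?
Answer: 1/3371 ≈ 0.00029665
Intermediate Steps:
b(Q, M) = 2
s(l) = -73 + 9*l (s(l) = 8 - (-9)*(l - 9) = 8 - (-9)*(-9 + l) = 8 - (81 - 9*l) = 8 + (-81 + 9*l) = -73 + 9*l)
k(K) = -2 + K (k(K) = K - 1*2 = K - 2 = -2 + K)
1/(s(j(17, -7) - y) + k(-910)) = 1/((-73 + 9*(-7 - 1*(-491))) + (-2 - 910)) = 1/((-73 + 9*(-7 + 491)) - 912) = 1/((-73 + 9*484) - 912) = 1/((-73 + 4356) - 912) = 1/(4283 - 912) = 1/3371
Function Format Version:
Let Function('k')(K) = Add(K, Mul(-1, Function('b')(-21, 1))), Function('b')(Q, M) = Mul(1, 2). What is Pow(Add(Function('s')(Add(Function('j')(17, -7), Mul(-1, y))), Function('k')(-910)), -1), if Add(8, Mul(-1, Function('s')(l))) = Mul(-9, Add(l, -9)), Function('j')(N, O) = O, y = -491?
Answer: Rational(1, 3371) ≈ 0.00029665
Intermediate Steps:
Function('b')(Q, M) = 2
Function('s')(l) = Add(-73, Mul(9, l)) (Function('s')(l) = Add(8, Mul(-1, Mul(-9, Add(l, -9)))) = Add(8, Mul(-1, Mul(-9, Add(-9, l)))) = Add(8, Mul(-1, Add(81, Mul(-9, l)))) = Add(8, Add(-81, Mul(9, l))) = Add(-73, Mul(9, l)))
Function('k')(K) = Add(-2, K) (Function('k')(K) = Add(K, Mul(-1, 2)) = Add(K, -2) = Add(-2, K))
Pow(Add(Function('s')(Add(Function('j')(17, -7), Mul(-1, y))), Function('k')(-910)), -1) = Pow(Add(Add(-73, Mul(9, Add(-7, Mul(-1, -491)))), Add(-2, -910)), -1) = Pow(Add(Add(-73, Mul(9, Add(-7, 491))), -912), -1) = Pow(Add(Add(-73, Mul(9, 484)), -912), -1) = Pow(Add(Add(-73, 4356), -912), -1) = Pow(Add(4283, -912), -1) = Pow(3371, -1) = Rational(1, 3371)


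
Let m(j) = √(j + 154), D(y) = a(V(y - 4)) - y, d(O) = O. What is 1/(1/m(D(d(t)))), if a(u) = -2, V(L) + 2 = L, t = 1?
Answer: √151 ≈ 12.288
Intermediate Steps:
V(L) = -2 + L
D(y) = -2 - y
m(j) = √(154 + j)
1/(1/m(D(d(t)))) = 1/(1/(√(154 + (-2 - 1*1)))) = 1/(1/(√(154 + (-2 - 1)))) = 1/(1/(√(154 - 3))) = 1/(1/(√151)) = 1/(√151/151) = √151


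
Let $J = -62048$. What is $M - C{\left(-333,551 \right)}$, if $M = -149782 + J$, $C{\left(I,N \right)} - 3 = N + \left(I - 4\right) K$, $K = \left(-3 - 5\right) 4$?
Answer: $-223168$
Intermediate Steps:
$K = -32$ ($K = \left(-8\right) 4 = -32$)
$C{\left(I,N \right)} = 131 + N - 32 I$ ($C{\left(I,N \right)} = 3 + \left(N + \left(I - 4\right) \left(-32\right)\right) = 3 + \left(N + \left(-4 + I\right) \left(-32\right)\right) = 3 - \left(-128 - N + 32 I\right) = 3 + \left(128 + N - 32 I\right) = 131 + N - 32 I$)
$M = -211830$ ($M = -149782 - 62048 = -211830$)
$M - C{\left(-333,551 \right)} = -211830 - \left(131 + 551 - -10656\right) = -211830 - \left(131 + 551 + 10656\right) = -211830 - 11338 = -223168$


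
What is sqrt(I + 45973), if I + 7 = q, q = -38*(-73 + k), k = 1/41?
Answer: sqrt(81930382)/41 ≈ 220.77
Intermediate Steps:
k = 1/41 ≈ 0.024390
q = 113696/41 (q = -38*(-73 + 1/41) = -38*(-2992/41) = 113696/41 ≈ 2773.1)
I = 113409/41 (I = -7 + 113696/41 = 113409/41 ≈ 2766.1)
sqrt(I + 45973) = sqrt(113409/41 + 45973) = sqrt(1998302/41) = sqrt(81930382)/41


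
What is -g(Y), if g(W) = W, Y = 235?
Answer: -235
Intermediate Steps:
-g(Y) = -1*235 = -235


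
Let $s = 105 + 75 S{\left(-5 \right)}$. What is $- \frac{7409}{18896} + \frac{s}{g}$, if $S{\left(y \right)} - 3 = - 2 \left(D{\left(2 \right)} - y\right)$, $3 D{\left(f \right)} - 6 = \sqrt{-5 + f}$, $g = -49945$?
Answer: $- \frac{71287477}{188752144} + \frac{10 i \sqrt{3}}{9989} \approx -0.37768 + 0.001734 i$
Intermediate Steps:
$D{\left(f \right)} = 2 + \frac{\sqrt{-5 + f}}{3}$
$S{\left(y \right)} = -1 + 2 y - \frac{2 i \sqrt{3}}{3}$ ($S{\left(y \right)} = 3 - 2 \left(\left(2 + \frac{\sqrt{-5 + 2}}{3}\right) - y\right) = 3 - 2 \left(\left(2 + \frac{\sqrt{-3}}{3}\right) - y\right) = 3 - 2 \left(\left(2 + \frac{i \sqrt{3}}{3}\right) - y\right) = 3 - 2 \left(2 - y + \frac{i \sqrt{3}}{3}\right) = 3 - \left(4 - 2 y + \frac{2 i \sqrt{3}}{3}\right) = -1 + 2 y - \frac{2 i \sqrt{3}}{3}$)
$s = -720 - 50 i \sqrt{3}$ ($s = 105 + 75 \left(-1 + 2 \left(-5\right) - \frac{2 i \sqrt{3}}{3}\right) = 105 + 75 \left(-1 - 10 - \frac{2 i \sqrt{3}}{3}\right) = 105 + 75 \left(-11 - \frac{2 i \sqrt{3}}{3}\right) = 105 - \left(825 + 50 i \sqrt{3}\right) = -720 - 50 i \sqrt{3} \approx -720.0 - 86.603 i$)
$- \frac{7409}{18896} + \frac{s}{g} = - \frac{7409}{18896} + \frac{-720 - 50 i \sqrt{3}}{-49945} = \left(-7409\right) \frac{1}{18896} + \left(-720 - 50 i \sqrt{3}\right) \left(- \frac{1}{49945}\right) = - \frac{7409}{18896} + \left(\frac{144}{9989} + \frac{10 i \sqrt{3}}{9989}\right) = - \frac{71287477}{188752144} + \frac{10 i \sqrt{3}}{9989}$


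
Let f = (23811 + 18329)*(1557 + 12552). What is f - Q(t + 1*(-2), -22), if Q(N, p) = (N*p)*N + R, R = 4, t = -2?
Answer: 594553608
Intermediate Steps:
Q(N, p) = 4 + p*N² (Q(N, p) = (N*p)*N + 4 = p*N² + 4 = 4 + p*N²)
f = 594553260 (f = 42140*14109 = 594553260)
f - Q(t + 1*(-2), -22) = 594553260 - (4 - 22*(-2 + 1*(-2))²) = 594553260 - (4 - 22*(-2 - 2)²) = 594553260 - (4 - 22*(-4)²) = 594553260 - (4 - 22*16) = 594553260 - (4 - 352) = 594553260 - 1*(-348) = 594553260 + 348 = 594553608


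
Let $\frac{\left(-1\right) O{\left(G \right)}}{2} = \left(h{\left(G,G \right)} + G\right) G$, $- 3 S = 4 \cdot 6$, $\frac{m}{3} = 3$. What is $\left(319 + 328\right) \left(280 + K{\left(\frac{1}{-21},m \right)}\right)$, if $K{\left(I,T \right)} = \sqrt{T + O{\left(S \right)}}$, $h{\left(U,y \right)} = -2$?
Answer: $181160 + 647 i \sqrt{151} \approx 1.8116 \cdot 10^{5} + 7950.5 i$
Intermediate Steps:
$m = 9$ ($m = 3 \cdot 3 = 9$)
$S = -8$ ($S = - \frac{4 \cdot 6}{3} = \left(- \frac{1}{3}\right) 24 = -8$)
$O{\left(G \right)} = - 2 G \left(-2 + G\right)$ ($O{\left(G \right)} = - 2 \left(-2 + G\right) G = - 2 G \left(-2 + G\right)$)
$K{\left(I,T \right)} = \sqrt{-160 + T}$ ($K{\left(I,T \right)} = \sqrt{T + 2 \left(-8\right) \left(2 - -8\right)} = \sqrt{T + 2 \left(-8\right) \left(2 + 8\right)} = \sqrt{T + 2 \left(-8\right) 10} = \sqrt{T - 160} = \sqrt{-160 + T}$)
$\left(319 + 328\right) \left(280 + K{\left(\frac{1}{-21},m \right)}\right) = \left(319 + 328\right) \left(280 + \sqrt{-160 + 9}\right) = 647 \left(280 + \sqrt{-151}\right) = 647 \left(280 + i \sqrt{151}\right) = 181160 + 647 i \sqrt{151}$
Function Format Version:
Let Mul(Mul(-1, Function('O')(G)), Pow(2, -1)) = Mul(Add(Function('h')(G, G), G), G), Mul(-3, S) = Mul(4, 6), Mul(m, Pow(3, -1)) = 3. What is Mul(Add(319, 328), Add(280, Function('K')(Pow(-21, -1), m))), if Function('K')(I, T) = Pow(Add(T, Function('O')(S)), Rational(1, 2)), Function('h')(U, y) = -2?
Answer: Add(181160, Mul(647, I, Pow(151, Rational(1, 2)))) ≈ Add(1.8116e+5, Mul(7950.5, I))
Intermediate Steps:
m = 9 (m = Mul(3, 3) = 9)
S = -8 (S = Mul(Rational(-1, 3), Mul(4, 6)) = Mul(Rational(-1, 3), 24) = -8)
Function('O')(G) = Mul(-2, G, Add(-2, G)) (Function('O')(G) = Mul(-2, Mul(Add(-2, G), G)) = Mul(-2, Mul(G, Add(-2, G))) = Mul(-2, G, Add(-2, G)))
Function('K')(I, T) = Pow(Add(-160, T), Rational(1, 2)) (Function('K')(I, T) = Pow(Add(T, Mul(2, -8, Add(2, Mul(-1, -8)))), Rational(1, 2)) = Pow(Add(T, Mul(2, -8, Add(2, 8))), Rational(1, 2)) = Pow(Add(T, Mul(2, -8, 10)), Rational(1, 2)) = Pow(Add(T, -160), Rational(1, 2)) = Pow(Add(-160, T), Rational(1, 2)))
Mul(Add(319, 328), Add(280, Function('K')(Pow(-21, -1), m))) = Mul(Add(319, 328), Add(280, Pow(Add(-160, 9), Rational(1, 2)))) = Mul(647, Add(280, Pow(-151, Rational(1, 2)))) = Mul(647, Add(280, Mul(I, Pow(151, Rational(1, 2))))) = Add(181160, Mul(647, I, Pow(151, Rational(1, 2))))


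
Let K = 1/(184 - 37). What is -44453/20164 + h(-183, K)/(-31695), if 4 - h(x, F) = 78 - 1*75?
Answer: -1408957999/639097980 ≈ -2.2046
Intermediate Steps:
K = 1/147 ≈ 0.0068027
h(x, F) = 1 (h(x, F) = 4 - (78 - 1*75) = 4 - (78 - 75) = 4 - 1*3 = 4 - 3 = 1)
-44453/20164 + h(-183, K)/(-31695) = -44453/20164 + 1/(-31695) = -44453*1/20164 + 1*(-1/31695) = -44453/20164 - 1/31695 = -1408957999/639097980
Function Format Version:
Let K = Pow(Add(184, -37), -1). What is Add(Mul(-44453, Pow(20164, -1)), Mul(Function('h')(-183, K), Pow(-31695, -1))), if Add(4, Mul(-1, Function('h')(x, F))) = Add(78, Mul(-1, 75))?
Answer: Rational(-1408957999, 639097980) ≈ -2.2046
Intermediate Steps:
K = Rational(1, 147) (K = Pow(147, -1) = Rational(1, 147) ≈ 0.0068027)
Function('h')(x, F) = 1 (Function('h')(x, F) = Add(4, Mul(-1, Add(78, Mul(-1, 75)))) = Add(4, Mul(-1, Add(78, -75))) = Add(4, Mul(-1, 3)) = Add(4, -3) = 1)
Add(Mul(-44453, Pow(20164, -1)), Mul(Function('h')(-183, K), Pow(-31695, -1))) = Add(Mul(-44453, Pow(20164, -1)), Mul(1, Pow(-31695, -1))) = Add(Mul(-44453, Rational(1, 20164)), Mul(1, Rational(-1, 31695))) = Add(Rational(-44453, 20164), Rational(-1, 31695)) = Rational(-1408957999, 639097980)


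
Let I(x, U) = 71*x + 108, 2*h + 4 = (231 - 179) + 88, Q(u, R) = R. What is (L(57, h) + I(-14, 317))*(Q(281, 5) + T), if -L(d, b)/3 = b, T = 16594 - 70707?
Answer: 58977720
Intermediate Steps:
T = -54113
h = 68 (h = -2 + ((231 - 179) + 88)/2 = -2 + (52 + 88)/2 = -2 + (1/2)*140 = -2 + 70 = 68)
L(d, b) = -3*b
I(x, U) = 108 + 71*x
(L(57, h) + I(-14, 317))*(Q(281, 5) + T) = (-3*68 + (108 + 71*(-14)))*(5 - 54113) = (-204 + (108 - 994))*(-54108) = (-204 - 886)*(-54108) = -1090*(-54108) = 58977720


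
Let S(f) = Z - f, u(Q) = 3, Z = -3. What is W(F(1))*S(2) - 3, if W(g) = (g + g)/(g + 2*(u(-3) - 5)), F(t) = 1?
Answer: ⅓ ≈ 0.33333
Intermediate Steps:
S(f) = -3 - f
W(g) = 2*g/(-4 + g) (W(g) = (g + g)/(g + 2*(3 - 5)) = (2*g)/(g + 2*(-2)) = (2*g)/(g - 4) = (2*g)/(-4 + g) = 2*g/(-4 + g))
W(F(1))*S(2) - 3 = (2*1/(-4 + 1))*(-3 - 1*2) - 3 = (2*1/(-3))*(-3 - 2) - 3 = (2*1*(-⅓))*(-5) - 3 = -⅔*(-5) - 3 = 10/3 - 3 = ⅓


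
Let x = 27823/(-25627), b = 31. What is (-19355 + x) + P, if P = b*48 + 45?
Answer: -456752217/25627 ≈ -17823.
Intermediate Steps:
x = -27823/25627 (x = 27823*(-1/25627) = -27823/25627 ≈ -1.0857)
P = 1533 (P = 31*48 + 45 = 1488 + 45 = 1533)
(-19355 + x) + P = (-19355 - 27823/25627) + 1533 = -496038408/25627 + 1533 = -456752217/25627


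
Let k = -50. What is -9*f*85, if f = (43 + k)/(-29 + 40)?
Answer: 5355/11 ≈ 486.82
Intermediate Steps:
f = -7/11 (f = (43 - 50)/(-29 + 40) = -7/11 ≈ -0.63636)
-9*f*85 = -9*(-7/11)*85 = (63/11)*85 = 5355/11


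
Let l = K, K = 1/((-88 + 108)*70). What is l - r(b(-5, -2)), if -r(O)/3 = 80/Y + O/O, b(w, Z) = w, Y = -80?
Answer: 1/1400 ≈ 0.00071429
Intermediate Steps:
r(O) = 0 (r(O) = -3*(80/(-80) + O/O) = -3*(80*(-1/80) + 1) = -3*(-1 + 1) = -3*0 = 0)
K = 1/1400 (K = 1/(20*70) = 1/1400 ≈ 0.00071429)
l = 1/1400 ≈ 0.00071429
l - r(b(-5, -2)) = 1/1400 - 1*0 = 1/1400 + 0 = 1/1400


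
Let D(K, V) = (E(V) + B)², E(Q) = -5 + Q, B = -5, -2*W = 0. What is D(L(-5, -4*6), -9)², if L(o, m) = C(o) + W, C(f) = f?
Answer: 130321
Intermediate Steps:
W = 0 (W = -½*0 = 0)
L(o, m) = o (L(o, m) = o + 0 = o)
D(K, V) = (-10 + V)² (D(K, V) = ((-5 + V) - 5)² = (-10 + V)²)
D(L(-5, -4*6), -9)² = ((-10 - 9)²)² = ((-19)²)² = 361² = 130321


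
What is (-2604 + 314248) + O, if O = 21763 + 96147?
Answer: 429554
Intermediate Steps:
O = 117910
(-2604 + 314248) + O = (-2604 + 314248) + 117910 = 311644 + 117910 = 429554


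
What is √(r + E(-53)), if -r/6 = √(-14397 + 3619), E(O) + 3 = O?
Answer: √(-56 - 6*I*√10778) ≈ 16.873 - 18.458*I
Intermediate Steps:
E(O) = -3 + O
r = -6*I*√10778 (r = -6*√(-14397 + 3619) = -6*I*√10778 ≈ -622.9*I)
√(r + E(-53)) = √(-6*I*√10778 + (-3 - 53)) = √(-6*I*√10778 - 56) = √(-56 - 6*I*√10778)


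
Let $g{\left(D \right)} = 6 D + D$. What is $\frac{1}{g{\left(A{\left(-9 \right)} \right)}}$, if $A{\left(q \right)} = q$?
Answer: $- \frac{1}{63} \approx -0.015873$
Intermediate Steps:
$g{\left(D \right)} = 7 D$
$\frac{1}{g{\left(A{\left(-9 \right)} \right)}} = \frac{1}{7 \left(-9\right)} = \frac{1}{-63} = - \frac{1}{63}$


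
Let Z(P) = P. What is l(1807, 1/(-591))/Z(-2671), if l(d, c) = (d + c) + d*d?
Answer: -1930830095/1578561 ≈ -1223.2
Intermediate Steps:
l(d, c) = c + d + d² (l(d, c) = (c + d) + d² = c + d + d²)
l(1807, 1/(-591))/Z(-2671) = (1/(-591) + 1807 + 1807²)/(-2671) = (-1/591 + 1807 + 3265249)*(-1/2671) = (1930830095/591)*(-1/2671) = -1930830095/1578561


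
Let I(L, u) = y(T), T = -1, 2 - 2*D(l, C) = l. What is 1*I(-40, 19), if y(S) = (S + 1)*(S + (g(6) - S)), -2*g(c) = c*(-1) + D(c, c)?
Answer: 0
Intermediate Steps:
D(l, C) = 1 - l/2
g(c) = -½ + 3*c/4 (g(c) = -(c*(-1) + (1 - c/2))/2 = -(-c + (1 - c/2))/2 = -(1 - 3*c/2)/2 = -½ + 3*c/4)
y(S) = 4 + 4*S (y(S) = (S + 1)*(S + ((-½ + (¾)*6) - S)) = (1 + S)*(S + ((-½ + 9/2) - S)) = (1 + S)*(S + (4 - S)) = (1 + S)*4 = 4 + 4*S)
I(L, u) = 0 (I(L, u) = 4 + 4*(-1) = 4 - 4 = 0)
1*I(-40, 19) = 1*0 = 0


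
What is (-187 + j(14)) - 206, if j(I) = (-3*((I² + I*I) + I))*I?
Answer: -17445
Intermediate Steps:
j(I) = I*(-6*I² - 3*I) (j(I) = (-3*((I² + I²) + I))*I = (-3*(2*I² + I))*I = (-3*(I + 2*I²))*I = (-6*I² - 3*I)*I = I*(-6*I² - 3*I))
(-187 + j(14)) - 206 = (-187 + 14²*(-3 - 6*14)) - 206 = (-187 + 196*(-3 - 84)) - 206 = (-187 + 196*(-87)) - 206 = (-187 - 17052) - 206 = -17239 - 206 = -17445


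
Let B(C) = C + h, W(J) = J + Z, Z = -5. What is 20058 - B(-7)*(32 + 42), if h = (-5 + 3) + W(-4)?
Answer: 21390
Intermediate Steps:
W(J) = -5 + J (W(J) = J - 5 = -5 + J)
h = -11 (h = (-5 + 3) + (-5 - 4) = -2 - 9 = -11)
B(C) = -11 + C (B(C) = C - 11 = -11 + C)
20058 - B(-7)*(32 + 42) = 20058 - (-11 - 7)*(32 + 42) = 20058 - (-18)*74 = 20058 - 1*(-1332) = 20058 + 1332 = 21390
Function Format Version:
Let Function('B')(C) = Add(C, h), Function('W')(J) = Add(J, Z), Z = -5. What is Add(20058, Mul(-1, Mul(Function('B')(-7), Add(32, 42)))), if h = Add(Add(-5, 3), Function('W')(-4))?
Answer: 21390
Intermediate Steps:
Function('W')(J) = Add(-5, J) (Function('W')(J) = Add(J, -5) = Add(-5, J))
h = -11 (h = Add(Add(-5, 3), Add(-5, -4)) = Add(-2, -9) = -11)
Function('B')(C) = Add(-11, C) (Function('B')(C) = Add(C, -11) = Add(-11, C))
Add(20058, Mul(-1, Mul(Function('B')(-7), Add(32, 42)))) = Add(20058, Mul(-1, Mul(Add(-11, -7), Add(32, 42)))) = Add(20058, Mul(-1, Mul(-18, 74))) = Add(20058, Mul(-1, -1332)) = Add(20058, 1332) = 21390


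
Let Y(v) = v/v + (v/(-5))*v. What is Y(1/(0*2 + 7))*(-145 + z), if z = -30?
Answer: -1220/7 ≈ -174.29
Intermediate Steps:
Y(v) = 1 - v**2/5 (Y(v) = 1 + (v*(-1/5))*v = 1 + (-v/5)*v = 1 - v**2/5)
Y(1/(0*2 + 7))*(-145 + z) = (1 - 1/(5*(0*2 + 7)**2))*(-145 - 30) = (1 - 1/(5*(0 + 7)**2))*(-175) = (1 - (1/7)**2/5)*(-175) = (1 - 1/5*1/49)*(-175) = (1 - 1/245)*(-175) = (244/245)*(-175) = -1220/7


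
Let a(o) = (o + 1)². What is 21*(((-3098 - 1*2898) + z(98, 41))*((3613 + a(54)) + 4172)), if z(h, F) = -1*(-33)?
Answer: -1353660630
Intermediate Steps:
a(o) = (1 + o)²
z(h, F) = 33
21*(((-3098 - 1*2898) + z(98, 41))*((3613 + a(54)) + 4172)) = 21*(((-3098 - 1*2898) + 33)*((3613 + (1 + 54)²) + 4172)) = 21*(((-3098 - 2898) + 33)*((3613 + 55²) + 4172)) = 21*((-5996 + 33)*((3613 + 3025) + 4172)) = 21*(-5963*(6638 + 4172)) = 21*(-5963*10810) = 21*(-64460030) = -1353660630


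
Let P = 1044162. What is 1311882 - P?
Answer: 267720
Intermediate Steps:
1311882 - P = 1311882 - 1*1044162 = 1311882 - 1044162 = 267720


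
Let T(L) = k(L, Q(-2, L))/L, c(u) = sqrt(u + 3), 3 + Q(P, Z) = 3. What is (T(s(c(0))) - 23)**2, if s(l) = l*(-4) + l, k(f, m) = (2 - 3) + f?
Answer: 13069/27 - 44*sqrt(3)/9 ≈ 475.57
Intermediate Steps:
Q(P, Z) = 0 (Q(P, Z) = -3 + 3 = 0)
k(f, m) = -1 + f
c(u) = sqrt(3 + u)
s(l) = -3*l (s(l) = -4*l + l = -3*l)
T(L) = (-1 + L)/L
(T(s(c(0))) - 23)**2 = ((-1 - 3*sqrt(3 + 0))/((-3*sqrt(3 + 0))) - 23)**2 = ((-1 - 3*sqrt(3))/((-3*sqrt(3))) - 23)**2 = ((-sqrt(3)/9)*(-1 - 3*sqrt(3)) - 23)**2 = (-sqrt(3)*(-1 - 3*sqrt(3))/9 - 23)**2 = (-23 - sqrt(3)*(-1 - 3*sqrt(3))/9)**2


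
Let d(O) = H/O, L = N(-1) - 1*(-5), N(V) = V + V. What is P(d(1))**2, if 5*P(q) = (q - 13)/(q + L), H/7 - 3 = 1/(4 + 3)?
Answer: 81/15625 ≈ 0.0051840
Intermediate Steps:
H = 22 (H = 21 + 7/(4 + 3) = 21 + 7/7 = 21 + 7*(1/7) = 21 + 1 = 22)
N(V) = 2*V
L = 3 (L = 2*(-1) - 1*(-5) = -2 + 5 = 3)
d(O) = 22/O
P(q) = (-13 + q)/(5*(3 + q)) (P(q) = ((q - 13)/(q + 3))/5 = ((-13 + q)/(3 + q))/5 = (-13 + q)/(5*(3 + q)))
P(d(1))**2 = ((-13 + 22/1)/(5*(3 + 22/1)))**2 = ((-13 + 22*1)/(5*(3 + 22*1)))**2 = ((-13 + 22)/(5*(3 + 22)))**2 = ((1/5)*9/25)**2 = ((1/5)*(1/25)*9)**2 = (9/125)**2 = 81/15625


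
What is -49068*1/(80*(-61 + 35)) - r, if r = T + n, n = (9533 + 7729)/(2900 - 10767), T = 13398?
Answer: -54703593591/4090840 ≈ -13372.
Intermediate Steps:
n = -17262/7867 (n = 17262/(-7867) = 17262*(-1/7867) = -17262/7867 ≈ -2.1942)
r = 105384804/7867 (r = 13398 - 17262/7867 = 105384804/7867 ≈ 13396.)
-49068*1/(80*(-61 + 35)) - r = -49068*1/(80*(-61 + 35)) - 1*105384804/7867 = -49068/(80*(-26)) - 105384804/7867 = -49068/(-2080) - 105384804/7867 = -49068*(-1/2080) - 105384804/7867 = 12267/520 - 105384804/7867 = -54703593591/4090840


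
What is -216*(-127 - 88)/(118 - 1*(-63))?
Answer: 46440/181 ≈ 256.57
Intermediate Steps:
-216*(-127 - 88)/(118 - 1*(-63)) = -(-46440)/(118 + 63) = -(-46440)/181 = -216*(-215/181) = 46440/181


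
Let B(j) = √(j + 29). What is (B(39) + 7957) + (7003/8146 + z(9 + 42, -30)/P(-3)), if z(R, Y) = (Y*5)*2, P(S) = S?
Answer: 65639325/8146 + 2*√17 ≈ 8066.1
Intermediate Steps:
z(R, Y) = 10*Y (z(R, Y) = (5*Y)*2 = 10*Y)
B(j) = √(29 + j)
(B(39) + 7957) + (7003/8146 + z(9 + 42, -30)/P(-3)) = (√(29 + 39) + 7957) + (7003/8146 + (10*(-30))/(-3)) = (√68 + 7957) + (7003*(1/8146) - 300*(-⅓)) = (2*√17 + 7957) + (7003/8146 + 100) = (7957 + 2*√17) + 821603/8146 = 65639325/8146 + 2*√17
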